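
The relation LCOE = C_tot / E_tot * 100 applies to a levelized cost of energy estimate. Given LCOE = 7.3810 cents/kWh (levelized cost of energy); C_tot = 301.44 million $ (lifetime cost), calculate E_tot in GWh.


E_tot = C_tot / LCOE * 100
E_tot = 301.44 / 7.3810 * 100
E_tot = 4084.0 GWh


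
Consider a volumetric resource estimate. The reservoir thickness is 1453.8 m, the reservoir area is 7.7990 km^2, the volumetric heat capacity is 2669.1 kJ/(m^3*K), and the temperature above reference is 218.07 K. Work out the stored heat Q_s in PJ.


Step 1: Vr = A*1e6*hr = 7.799*1e6*1453.8 = 1.133819e+10 m^3
Step 2: Q_s = Vr*rhoc*dT/1e12 = 1.133819e+10*2669.1*218.07/1e12 = 6599.4 PJ
Q_s = 6599.4 PJ


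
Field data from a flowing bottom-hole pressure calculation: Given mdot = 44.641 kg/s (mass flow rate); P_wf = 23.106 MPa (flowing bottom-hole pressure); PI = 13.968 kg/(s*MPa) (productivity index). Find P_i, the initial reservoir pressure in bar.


P_i = P_wf + mdot / PI
P_i = 23.106 + 44.641 / 13.968
P_i = 26.30195 MPa
Convert: 26.30195 MPa * 10.0 = 263.02 bar
P_i = 263.02 bar


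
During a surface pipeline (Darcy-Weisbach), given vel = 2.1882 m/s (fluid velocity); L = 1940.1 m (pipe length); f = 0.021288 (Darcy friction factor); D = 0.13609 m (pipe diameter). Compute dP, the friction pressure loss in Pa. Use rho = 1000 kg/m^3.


dP = f * (L/D) * (rho*vel^2/2) / 1000
dP = 0.021288 * (1940.1/0.13609) * (1000*2.1882^2/2) / 1000
dP = 726.5689 kPa
Convert: 726.5689 kPa * 1000.0 = 7.2657e+05 Pa
dP = 7.2657e+05 Pa


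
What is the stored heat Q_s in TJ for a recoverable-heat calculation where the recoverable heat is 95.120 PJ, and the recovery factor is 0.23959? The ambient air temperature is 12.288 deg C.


Q_s = Q_rec / RF
Q_s = 95.120 / 0.23959
Q_s = 397.0116 PJ
Convert: 397.0116 PJ * 1000.0 = 3.9701e+05 TJ
Q_s = 3.9701e+05 TJ


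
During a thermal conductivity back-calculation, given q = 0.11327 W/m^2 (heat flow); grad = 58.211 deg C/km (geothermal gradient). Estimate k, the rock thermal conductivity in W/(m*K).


k = q / (grad / 1000)
k = 0.11327 / (58.211 / 1000)
k = 1.9459 W/(m*K)


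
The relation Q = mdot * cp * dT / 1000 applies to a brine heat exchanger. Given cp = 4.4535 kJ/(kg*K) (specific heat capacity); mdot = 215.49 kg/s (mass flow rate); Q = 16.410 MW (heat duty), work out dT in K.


dT = Q * 1000 / (mdot * cp)
dT = 16.410 * 1000 / (215.49 * 4.4535)
dT = 17.099 K


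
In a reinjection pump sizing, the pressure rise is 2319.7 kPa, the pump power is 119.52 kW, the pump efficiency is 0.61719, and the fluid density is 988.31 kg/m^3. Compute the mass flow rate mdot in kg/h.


mdot = P_pump * rho * eta / dP
mdot = 119.52 * 988.31 * 0.61719 / 2319.7
mdot = 31.42830 kg/s
Convert: 31.42830 kg/s * 3600.0 = 1.1314e+05 kg/h
mdot = 1.1314e+05 kg/h


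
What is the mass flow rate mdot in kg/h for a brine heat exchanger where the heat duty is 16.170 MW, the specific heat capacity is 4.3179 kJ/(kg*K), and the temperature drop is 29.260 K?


mdot = Q * 1000 / (cp * dT)
mdot = 16.170 * 1000 / (4.3179 * 29.260)
mdot = 127.9862 kg/s
Convert: 127.9862 kg/s * 3600.0 = 4.6075e+05 kg/h
mdot = 4.6075e+05 kg/h


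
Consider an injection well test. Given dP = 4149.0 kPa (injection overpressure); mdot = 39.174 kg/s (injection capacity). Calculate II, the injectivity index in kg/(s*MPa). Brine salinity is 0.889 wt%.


II = mdot * 1000 / dP
II = 39.174 * 1000 / 4149.0
II = 9.4418 kg/(s*MPa)


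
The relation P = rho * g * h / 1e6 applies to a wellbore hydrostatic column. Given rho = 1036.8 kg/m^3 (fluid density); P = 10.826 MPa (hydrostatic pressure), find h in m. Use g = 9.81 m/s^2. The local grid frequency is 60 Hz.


h = P * 1e6 / (g * rho)
h = 10.826 * 1e6 / (9.81 * 1036.8)
h = 1064.4 m


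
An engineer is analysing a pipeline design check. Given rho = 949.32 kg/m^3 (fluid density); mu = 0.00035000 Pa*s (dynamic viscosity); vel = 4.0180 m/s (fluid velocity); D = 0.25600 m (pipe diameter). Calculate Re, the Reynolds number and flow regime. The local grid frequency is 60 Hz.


Step 1: Re = rho*vel*D/mu = 949.32*4.018*0.256/0.00035 = 2.7899e+06
Step 2: Re = 2.7899e+06 > 4000, so flow is turbulent.
Re = 2.7899e+06 (turbulent)


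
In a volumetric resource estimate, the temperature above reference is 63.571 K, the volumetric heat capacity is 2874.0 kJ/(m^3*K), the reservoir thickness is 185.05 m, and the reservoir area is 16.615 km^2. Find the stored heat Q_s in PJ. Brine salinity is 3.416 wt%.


Step 1: Vr = A*1e6*hr = 16.615*1e6*185.05 = 3.074606e+09 m^3
Step 2: Q_s = Vr*rhoc*dT/1e12 = 3.074606e+09*2874.0*63.571/1e12 = 561.74 PJ
Q_s = 561.74 PJ


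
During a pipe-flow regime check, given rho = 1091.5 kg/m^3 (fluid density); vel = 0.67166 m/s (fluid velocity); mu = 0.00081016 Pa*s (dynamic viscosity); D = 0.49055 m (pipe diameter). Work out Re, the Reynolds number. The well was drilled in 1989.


Re = rho * vel * D / mu
Re = 1091.5 * 0.67166 * 0.49055 / 0.00081016
Re = 4.4390e+05


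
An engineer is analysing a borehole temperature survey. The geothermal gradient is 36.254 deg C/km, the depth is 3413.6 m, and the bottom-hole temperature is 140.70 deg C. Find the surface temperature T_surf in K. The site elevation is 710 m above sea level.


T_surf = T_d - grad * d / 1000
T_surf = 140.70 - 36.254 * 3413.6 / 1000
T_surf = 16.94335 deg C
Convert to K: 16.94335 + 273.15 = 290.09 K
T_surf = 290.09 K


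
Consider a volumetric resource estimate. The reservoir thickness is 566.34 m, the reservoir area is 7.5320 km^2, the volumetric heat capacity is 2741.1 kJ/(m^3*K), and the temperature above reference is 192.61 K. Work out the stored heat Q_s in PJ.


Step 1: Vr = A*1e6*hr = 7.532*1e6*566.34 = 4.265673e+09 m^3
Step 2: Q_s = Vr*rhoc*dT/1e12 = 4.265673e+09*2741.1*192.61/1e12 = 2252.1 PJ
Q_s = 2252.1 PJ


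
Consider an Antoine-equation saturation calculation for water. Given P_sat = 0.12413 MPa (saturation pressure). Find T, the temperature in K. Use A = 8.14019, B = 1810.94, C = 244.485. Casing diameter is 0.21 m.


T = B / (A - log10(P_sat * 760 / 0.101325)) - C
T = 1810.94 / (8.14019 - log10(0.12413 * 760 / 0.101325)) - 244.485
T = 105.7111 deg C
Convert to K: 105.7111 + 273.15 = 378.86 K
T = 378.86 K


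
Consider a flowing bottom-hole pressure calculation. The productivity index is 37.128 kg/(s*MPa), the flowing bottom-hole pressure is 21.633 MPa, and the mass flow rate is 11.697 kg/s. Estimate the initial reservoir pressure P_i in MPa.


P_i = P_wf + mdot / PI
P_i = 21.633 + 11.697 / 37.128
P_i = 21.948 MPa


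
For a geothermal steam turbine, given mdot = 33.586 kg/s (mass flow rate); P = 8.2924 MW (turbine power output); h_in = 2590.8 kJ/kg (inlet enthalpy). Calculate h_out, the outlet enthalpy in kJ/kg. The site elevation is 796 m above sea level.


h_out = h_in - P * 1000 / mdot
h_out = 2590.8 - 8.2924 * 1000 / 33.586
h_out = 2343.9 kJ/kg


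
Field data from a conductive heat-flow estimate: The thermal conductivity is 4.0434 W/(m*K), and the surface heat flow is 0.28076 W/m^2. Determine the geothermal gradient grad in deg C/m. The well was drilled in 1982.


grad = q * 1000 / k
grad = 0.28076 * 1000 / 4.0434
grad = 69.43661 deg C/km
Convert: 69.43661 deg C/km * 0.001 = 0.069437 deg C/m
grad = 0.069437 deg C/m


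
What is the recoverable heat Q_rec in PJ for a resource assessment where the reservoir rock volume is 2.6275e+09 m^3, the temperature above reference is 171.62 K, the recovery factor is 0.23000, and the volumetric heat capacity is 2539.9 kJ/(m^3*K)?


Step 1: Q_s = Vr*rhoc*dT/1e12 = 2.6275e+09*2539.9*171.62/1e12 = 1145.321 PJ
Step 2: Q_rec = Q_s * RF = 1145.321 * 0.23 = 263.42 PJ
Q_rec = 263.42 PJ


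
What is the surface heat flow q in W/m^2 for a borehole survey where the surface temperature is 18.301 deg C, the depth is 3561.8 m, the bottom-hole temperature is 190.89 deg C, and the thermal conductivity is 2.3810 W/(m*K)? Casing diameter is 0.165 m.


Step 1: grad = (T_d - T_surf)/d * 1000 = (190.89 - 18.301)/3561.8 * 1000 = 48.45556 deg C/km
Step 2: q = k * grad / 1000 = 2.381 * 48.45556 / 1000 = 0.11537 W/m^2
q = 0.11537 W/m^2


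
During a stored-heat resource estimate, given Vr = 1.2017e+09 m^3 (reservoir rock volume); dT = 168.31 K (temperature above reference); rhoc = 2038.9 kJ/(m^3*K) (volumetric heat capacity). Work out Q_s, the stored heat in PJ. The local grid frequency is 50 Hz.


Q_s = Vr * rhoc * dT / 1e12
Q_s = 1.2017e+09 * 2038.9 * 168.31 / 1e12
Q_s = 412.38 PJ


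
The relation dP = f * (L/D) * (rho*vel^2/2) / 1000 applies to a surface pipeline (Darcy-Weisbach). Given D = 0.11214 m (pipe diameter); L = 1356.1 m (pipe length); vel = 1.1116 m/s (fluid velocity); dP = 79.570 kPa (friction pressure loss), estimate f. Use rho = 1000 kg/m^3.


f = dP*1000 / ((L/D)*(rho*vel^2/2))
f = 79.570*1000 / ((1356.1/0.11214)*(1000*1.1116^2/2))
f = 0.010650


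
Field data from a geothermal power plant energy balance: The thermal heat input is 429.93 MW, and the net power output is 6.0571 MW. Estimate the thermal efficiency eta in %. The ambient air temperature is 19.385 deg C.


eta = W_net / Q_in * 100
eta = 6.0571 / 429.93 * 100
eta = 1.4089 %


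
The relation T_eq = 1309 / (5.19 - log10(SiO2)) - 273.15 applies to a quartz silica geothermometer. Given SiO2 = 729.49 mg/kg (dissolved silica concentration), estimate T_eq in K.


T_eq = 1309 / (5.19 - log10(SiO2)) - 273.15
T_eq = 1309 / (5.19 - log10(729.49)) - 273.15
T_eq = 289.3815 deg C
Convert to K: 289.3815 + 273.15 = 562.53 K
T_eq = 562.53 K


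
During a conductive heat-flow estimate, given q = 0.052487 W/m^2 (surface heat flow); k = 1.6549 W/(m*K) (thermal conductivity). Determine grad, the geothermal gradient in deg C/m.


grad = q * 1000 / k
grad = 0.052487 * 1000 / 1.6549
grad = 31.71612 deg C/km
Convert: 31.71612 deg C/km * 0.001 = 0.031716 deg C/m
grad = 0.031716 deg C/m


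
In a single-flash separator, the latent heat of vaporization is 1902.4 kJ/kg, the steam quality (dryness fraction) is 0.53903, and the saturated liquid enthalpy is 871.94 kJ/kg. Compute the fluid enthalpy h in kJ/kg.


h = hf + x * hfg
h = 871.94 + 0.53903 * 1902.4
h = 1897.4 kJ/kg


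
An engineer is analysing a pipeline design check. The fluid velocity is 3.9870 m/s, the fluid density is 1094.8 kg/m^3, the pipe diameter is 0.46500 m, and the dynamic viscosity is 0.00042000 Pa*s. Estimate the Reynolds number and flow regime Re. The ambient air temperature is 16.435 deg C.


Step 1: Re = rho*vel*D/mu = 1094.8*3.987*0.465/0.00042 = 4.8326e+06
Step 2: Re = 4.8326e+06 > 4000, so flow is turbulent.
Re = 4.8326e+06 (turbulent)


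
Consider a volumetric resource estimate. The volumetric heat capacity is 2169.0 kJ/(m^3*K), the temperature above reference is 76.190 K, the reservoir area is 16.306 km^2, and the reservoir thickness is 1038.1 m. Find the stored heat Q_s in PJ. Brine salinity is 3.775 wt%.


Step 1: Vr = A*1e6*hr = 16.306*1e6*1038.1 = 1.692726e+10 m^3
Step 2: Q_s = Vr*rhoc*dT/1e12 = 1.692726e+10*2169.0*76.19/1e12 = 2797.3 PJ
Q_s = 2797.3 PJ


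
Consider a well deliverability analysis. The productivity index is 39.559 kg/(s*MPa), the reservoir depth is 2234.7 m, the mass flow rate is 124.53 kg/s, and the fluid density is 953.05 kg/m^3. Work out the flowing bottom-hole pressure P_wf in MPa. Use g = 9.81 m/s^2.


Step 1: P_i = rho*g*h/1e6 = 953.05*9.81*2234.7/1e6 = 20.89315 MPa
Step 2: P_wf = P_i - mdot/PI = 20.89315 - 124.53/39.559 = 17.745 MPa
P_wf = 17.745 MPa


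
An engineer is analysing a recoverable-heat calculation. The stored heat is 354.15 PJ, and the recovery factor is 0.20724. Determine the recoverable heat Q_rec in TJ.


Q_rec = Q_s * RF
Q_rec = 354.15 * 0.20724
Q_rec = 73.39405 PJ
Convert: 73.39405 PJ * 1000.0 = 73394 TJ
Q_rec = 73394 TJ


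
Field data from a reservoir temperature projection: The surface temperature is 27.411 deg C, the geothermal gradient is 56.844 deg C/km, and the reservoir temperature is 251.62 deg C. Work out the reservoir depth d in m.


d = (T_res - T_surf) / grad * 1000
d = (251.62 - 27.411) / 56.844 * 1000
d = 3944.3 m


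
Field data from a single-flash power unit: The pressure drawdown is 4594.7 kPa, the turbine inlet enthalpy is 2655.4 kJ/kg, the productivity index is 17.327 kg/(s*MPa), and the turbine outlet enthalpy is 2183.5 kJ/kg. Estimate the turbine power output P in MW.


Step 1: mdot = PI * dP / 1000 = 17.327 * 4594.7 / 1000 = 79.61237 kg/s
Step 2: P = mdot*(h_in - h_out)/1000 = 79.61237*(2655.4 - 2183.5)/1000 = 37.569 MW
P = 37.569 MW


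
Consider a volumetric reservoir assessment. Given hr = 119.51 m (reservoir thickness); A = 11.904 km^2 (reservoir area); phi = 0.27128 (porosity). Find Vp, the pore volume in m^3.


Vp = A * 1e6 * hr * phi
Vp = 11.904 * 1e6 * 119.51 * 0.27128
Vp = 3.8594e+08 m^3


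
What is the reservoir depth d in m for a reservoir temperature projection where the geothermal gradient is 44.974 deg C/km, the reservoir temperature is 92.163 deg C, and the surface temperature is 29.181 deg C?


d = (T_res - T_surf) / grad * 1000
d = (92.163 - 29.181) / 44.974 * 1000
d = 1400.4 m


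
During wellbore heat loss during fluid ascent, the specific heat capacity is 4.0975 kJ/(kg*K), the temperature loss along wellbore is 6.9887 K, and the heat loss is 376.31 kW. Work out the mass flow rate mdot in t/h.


mdot = Q_loss / (cp * dT)
mdot = 376.31 / (4.0975 * 6.9887)
mdot = 13.14106 kg/s
Convert: 13.14106 kg/s * 3.6 = 47.308 t/h
mdot = 47.308 t/h


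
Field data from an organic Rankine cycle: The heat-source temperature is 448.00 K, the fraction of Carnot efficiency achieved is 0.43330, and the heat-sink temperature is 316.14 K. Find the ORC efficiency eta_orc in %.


eta_orc = (1 - Tc/Th) * f * 100
eta_orc = (1 - 316.14/448.00) * 0.43330 * 100
eta_orc = 12.753 %


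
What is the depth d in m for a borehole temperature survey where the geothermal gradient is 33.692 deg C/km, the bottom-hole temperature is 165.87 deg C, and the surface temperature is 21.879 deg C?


d = (T_d - T_surf) / grad * 1000
d = (165.87 - 21.879) / 33.692 * 1000
d = 4273.7 m


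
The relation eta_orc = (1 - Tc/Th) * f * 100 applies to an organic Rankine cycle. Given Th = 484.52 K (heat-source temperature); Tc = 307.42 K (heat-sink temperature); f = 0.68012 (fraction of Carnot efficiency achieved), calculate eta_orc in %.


eta_orc = (1 - Tc/Th) * f * 100
eta_orc = (1 - 307.42/484.52) * 0.68012 * 100
eta_orc = 24.860 %


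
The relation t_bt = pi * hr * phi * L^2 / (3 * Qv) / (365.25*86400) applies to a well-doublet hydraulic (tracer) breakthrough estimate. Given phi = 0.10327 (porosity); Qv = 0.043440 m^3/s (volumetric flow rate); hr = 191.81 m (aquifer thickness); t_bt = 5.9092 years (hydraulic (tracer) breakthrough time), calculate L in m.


L = sqrt(t_bt*365.25*86400*3*Qv / (pi*hr*phi))
L = sqrt(5.9092*365.25*86400*3*0.043440 / (pi*191.81*0.10327))
L = 624.92 m


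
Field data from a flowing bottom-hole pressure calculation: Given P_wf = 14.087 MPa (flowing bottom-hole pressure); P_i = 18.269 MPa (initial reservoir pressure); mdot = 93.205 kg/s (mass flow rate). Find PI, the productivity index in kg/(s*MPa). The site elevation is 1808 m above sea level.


PI = mdot / (P_i - P_wf)
PI = 93.205 / (18.269 - 14.087)
PI = 22.287 kg/(s*MPa)


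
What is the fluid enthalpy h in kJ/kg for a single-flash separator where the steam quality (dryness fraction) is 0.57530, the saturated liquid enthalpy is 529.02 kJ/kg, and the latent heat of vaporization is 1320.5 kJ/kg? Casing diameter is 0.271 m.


h = hf + x * hfg
h = 529.02 + 0.57530 * 1320.5
h = 1288.7 kJ/kg


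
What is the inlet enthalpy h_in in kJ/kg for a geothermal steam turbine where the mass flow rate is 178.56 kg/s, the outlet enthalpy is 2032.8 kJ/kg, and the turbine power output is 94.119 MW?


h_in = h_out + P * 1000 / mdot
h_in = 2032.8 + 94.119 * 1000 / 178.56
h_in = 2559.9 kJ/kg


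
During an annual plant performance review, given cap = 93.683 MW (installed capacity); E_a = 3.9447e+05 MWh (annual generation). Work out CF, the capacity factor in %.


CF = E_a / (cap * 8760) * 100
CF = 3.9447e+05 / (93.683 * 8760) * 100
CF = 48.067 %


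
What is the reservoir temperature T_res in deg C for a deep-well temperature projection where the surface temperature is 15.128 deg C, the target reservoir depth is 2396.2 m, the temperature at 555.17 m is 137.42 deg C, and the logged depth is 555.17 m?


Step 1: grad = (T_d1 - T_surf)/d1 * 1000 = (137.42 - 15.128)/555.17 * 1000 = 220.2785 deg C/km
Step 2: T_res = T_surf + grad*d2/1000 = 15.128 + 220.2785*2396.2/1000 = 542.96 deg C
T_res = 542.96 deg C


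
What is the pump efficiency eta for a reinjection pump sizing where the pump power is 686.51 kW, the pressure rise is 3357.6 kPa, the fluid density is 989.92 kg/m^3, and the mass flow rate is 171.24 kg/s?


eta = mdot * dP / (rho * P_pump)
eta = 171.24 * 3357.6 / (989.92 * 686.51)
eta = 0.84603


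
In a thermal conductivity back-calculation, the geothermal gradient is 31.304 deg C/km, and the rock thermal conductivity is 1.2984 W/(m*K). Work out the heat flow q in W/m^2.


q = k * grad / 1000
q = 1.2984 * 31.304 / 1000
q = 0.040645 W/m^2


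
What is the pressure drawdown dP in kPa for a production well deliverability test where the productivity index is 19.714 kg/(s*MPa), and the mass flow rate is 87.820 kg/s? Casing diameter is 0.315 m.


dP = mdot * 1000 / PI
dP = 87.820 * 1000 / 19.714
dP = 4454.7 kPa


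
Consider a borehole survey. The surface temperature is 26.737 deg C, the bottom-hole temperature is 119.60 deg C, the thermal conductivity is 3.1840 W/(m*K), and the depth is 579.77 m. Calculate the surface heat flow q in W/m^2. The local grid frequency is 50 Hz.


Step 1: grad = (T_d - T_surf)/d * 1000 = (119.6 - 26.737)/579.77 * 1000 = 160.1721 deg C/km
Step 2: q = k * grad / 1000 = 3.184 * 160.1721 / 1000 = 0.50999 W/m^2
q = 0.50999 W/m^2


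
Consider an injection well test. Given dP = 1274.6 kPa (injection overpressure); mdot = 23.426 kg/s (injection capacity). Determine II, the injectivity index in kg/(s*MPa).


II = mdot * 1000 / dP
II = 23.426 * 1000 / 1274.6
II = 18.379 kg/(s*MPa)


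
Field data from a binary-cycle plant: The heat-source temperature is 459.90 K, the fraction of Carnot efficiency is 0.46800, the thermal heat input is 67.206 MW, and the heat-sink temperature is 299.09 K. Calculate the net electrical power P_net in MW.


Step 1: eta = (1 - Tc/Th)*f = (1 - 299.09/459.9)*0.468 = 0.1636423
Step 2: P_net = eta * Q_in = 0.1636423 * 67.206 = 10.998 MW
P_net = 10.998 MW


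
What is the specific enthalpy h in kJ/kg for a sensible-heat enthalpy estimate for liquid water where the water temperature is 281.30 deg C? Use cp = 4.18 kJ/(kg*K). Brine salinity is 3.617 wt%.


h = cp * T
h = 4.18 * 281.30
h = 1175.8 kJ/kg


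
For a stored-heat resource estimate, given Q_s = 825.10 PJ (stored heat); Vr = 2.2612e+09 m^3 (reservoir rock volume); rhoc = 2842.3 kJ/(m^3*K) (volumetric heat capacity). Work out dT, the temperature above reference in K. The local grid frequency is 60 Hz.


dT = Q_s * 1e12 / (Vr * rhoc)
dT = 825.10 * 1e12 / (2.2612e+09 * 2842.3)
dT = 128.38 K


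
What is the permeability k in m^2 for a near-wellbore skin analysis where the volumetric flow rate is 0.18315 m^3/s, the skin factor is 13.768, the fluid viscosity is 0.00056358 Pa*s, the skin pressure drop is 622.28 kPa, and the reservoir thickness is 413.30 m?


k = S*q*mu / (2*pi*dP_s*1000*hr)
k = 13.768*0.18315*0.00056358 / (2*pi*622.28*1000*413.30)
k = 8.7943e-13 m^2


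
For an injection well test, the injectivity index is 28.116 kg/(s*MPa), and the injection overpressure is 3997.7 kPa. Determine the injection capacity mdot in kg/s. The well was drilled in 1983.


mdot = II * dP / 1000
mdot = 28.116 * 3997.7 / 1000
mdot = 112.40 kg/s


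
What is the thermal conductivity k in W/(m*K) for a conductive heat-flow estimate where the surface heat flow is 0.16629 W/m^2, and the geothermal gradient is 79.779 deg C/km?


k = q * 1000 / grad
k = 0.16629 * 1000 / 79.779
k = 2.0844 W/(m*K)


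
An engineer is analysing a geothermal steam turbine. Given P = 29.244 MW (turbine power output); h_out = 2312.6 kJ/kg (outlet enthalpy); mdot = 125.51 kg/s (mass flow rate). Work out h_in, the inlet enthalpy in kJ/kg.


h_in = h_out + P * 1000 / mdot
h_in = 2312.6 + 29.244 * 1000 / 125.51
h_in = 2545.6 kJ/kg


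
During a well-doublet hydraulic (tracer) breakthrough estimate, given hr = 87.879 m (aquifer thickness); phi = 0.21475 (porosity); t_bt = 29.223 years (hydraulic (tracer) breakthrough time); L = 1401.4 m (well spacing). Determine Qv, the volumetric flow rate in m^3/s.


Qv = pi*hr*phi*L^2 / (3*t_bt*365.25*86400)
Qv = pi*87.879*0.21475*1401.4^2 / (3*29.223*365.25*86400)
Qv = 0.042086 m^3/s


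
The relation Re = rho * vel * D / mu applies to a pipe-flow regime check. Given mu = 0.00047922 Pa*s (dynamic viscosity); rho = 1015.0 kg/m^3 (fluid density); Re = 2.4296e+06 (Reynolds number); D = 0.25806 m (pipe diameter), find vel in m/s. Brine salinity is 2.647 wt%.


vel = Re * mu / (rho * D)
vel = 2.4296e+06 * 0.00047922 / (1015.0 * 0.25806)
vel = 4.4451 m/s


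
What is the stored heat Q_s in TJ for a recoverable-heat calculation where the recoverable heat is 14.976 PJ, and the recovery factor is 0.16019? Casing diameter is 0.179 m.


Q_s = Q_rec / RF
Q_s = 14.976 / 0.16019
Q_s = 93.48898 PJ
Convert: 93.48898 PJ * 1000.0 = 93489 TJ
Q_s = 93489 TJ


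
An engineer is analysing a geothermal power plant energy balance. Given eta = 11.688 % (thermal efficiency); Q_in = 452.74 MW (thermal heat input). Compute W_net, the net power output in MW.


W_net = eta / 100 * Q_in
W_net = 11.688 / 100 * 452.74
W_net = 52.916 MW


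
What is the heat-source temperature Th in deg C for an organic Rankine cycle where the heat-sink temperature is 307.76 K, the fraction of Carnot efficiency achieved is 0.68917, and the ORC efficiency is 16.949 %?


Th = Tc / (1 - (eta_orc/100)/f)
Th = 307.76 / (1 - (16.949/100)/0.68917)
Th = 408.1338 K
Convert to deg C: 408.1338 - 273.15 = 134.98 deg C
Th = 134.98 deg C


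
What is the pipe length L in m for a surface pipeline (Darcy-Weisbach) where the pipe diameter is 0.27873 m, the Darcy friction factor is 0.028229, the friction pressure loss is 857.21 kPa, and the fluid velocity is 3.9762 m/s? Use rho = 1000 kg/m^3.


L = dP*1000*D / (f*rho*vel^2/2)
L = 857.21*1000*0.27873 / (0.028229*1000*3.9762^2/2)
L = 1070.7 m


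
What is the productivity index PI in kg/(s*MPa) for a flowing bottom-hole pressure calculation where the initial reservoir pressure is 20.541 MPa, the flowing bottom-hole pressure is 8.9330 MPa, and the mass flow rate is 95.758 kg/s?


PI = mdot / (P_i - P_wf)
PI = 95.758 / (20.541 - 8.9330)
PI = 8.2493 kg/(s*MPa)


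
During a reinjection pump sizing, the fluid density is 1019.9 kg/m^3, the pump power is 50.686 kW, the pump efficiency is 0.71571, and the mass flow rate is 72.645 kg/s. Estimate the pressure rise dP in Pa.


dP = P_pump * rho * eta / mdot
dP = 50.686 * 1019.9 * 0.71571 / 72.645
dP = 509.3039 kPa
Convert: 509.3039 kPa * 1000.0 = 5.0930e+05 Pa
dP = 5.0930e+05 Pa


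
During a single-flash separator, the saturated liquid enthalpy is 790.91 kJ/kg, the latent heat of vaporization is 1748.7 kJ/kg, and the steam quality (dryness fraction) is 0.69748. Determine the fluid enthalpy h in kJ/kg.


h = hf + x * hfg
h = 790.91 + 0.69748 * 1748.7
h = 2010.6 kJ/kg


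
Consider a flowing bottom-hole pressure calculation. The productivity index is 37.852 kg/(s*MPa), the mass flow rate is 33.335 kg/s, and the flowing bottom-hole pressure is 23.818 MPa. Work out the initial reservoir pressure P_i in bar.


P_i = P_wf + mdot / PI
P_i = 23.818 + 33.335 / 37.852
P_i = 24.69867 MPa
Convert: 24.69867 MPa * 10.0 = 246.99 bar
P_i = 246.99 bar


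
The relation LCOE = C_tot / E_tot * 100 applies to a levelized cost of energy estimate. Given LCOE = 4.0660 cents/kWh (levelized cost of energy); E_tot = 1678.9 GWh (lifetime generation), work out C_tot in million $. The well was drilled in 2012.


C_tot = LCOE / 100 * E_tot
C_tot = 4.0660 / 100 * 1678.9
C_tot = 68.264 million $


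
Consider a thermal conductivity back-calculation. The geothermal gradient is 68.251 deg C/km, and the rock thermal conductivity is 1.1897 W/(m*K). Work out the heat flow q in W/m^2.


q = k * grad / 1000
q = 1.1897 * 68.251 / 1000
q = 0.081198 W/m^2


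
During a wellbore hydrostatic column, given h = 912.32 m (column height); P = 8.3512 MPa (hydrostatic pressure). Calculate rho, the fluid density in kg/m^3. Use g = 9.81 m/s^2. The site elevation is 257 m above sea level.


rho = P * 1e6 / (g * h)
rho = 8.3512 * 1e6 / (9.81 * 912.32)
rho = 933.11 kg/m^3


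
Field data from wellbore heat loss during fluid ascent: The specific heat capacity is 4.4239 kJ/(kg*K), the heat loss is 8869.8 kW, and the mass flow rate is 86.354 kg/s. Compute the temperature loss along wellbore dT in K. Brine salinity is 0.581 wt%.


dT = Q_loss / (mdot * cp)
dT = 8869.8 / (86.354 * 4.4239)
dT = 23.218 K


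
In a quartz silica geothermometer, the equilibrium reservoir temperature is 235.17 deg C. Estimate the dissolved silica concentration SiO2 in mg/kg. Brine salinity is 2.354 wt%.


SiO2 = 10^(5.19 - 1309/(T_eq + 273.15))
SiO2 = 10^(5.19 - 1309/(235.17 + 273.15))
SiO2 = 411.96 mg/kg


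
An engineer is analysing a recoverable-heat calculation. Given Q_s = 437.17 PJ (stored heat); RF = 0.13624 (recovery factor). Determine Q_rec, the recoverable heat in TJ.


Q_rec = Q_s * RF
Q_rec = 437.17 * 0.13624
Q_rec = 59.56004 PJ
Convert: 59.56004 PJ * 1000.0 = 59560 TJ
Q_rec = 59560 TJ


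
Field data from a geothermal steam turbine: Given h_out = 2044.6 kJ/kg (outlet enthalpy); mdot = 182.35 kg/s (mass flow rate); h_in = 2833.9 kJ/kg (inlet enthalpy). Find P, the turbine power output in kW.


P = mdot * (h_in - h_out) / 1000
P = 182.35 * (2833.9 - 2044.6) / 1000
P = 143.9289 MW
Convert: 143.9289 MW * 1000.0 = 1.4393e+05 kW
P = 1.4393e+05 kW


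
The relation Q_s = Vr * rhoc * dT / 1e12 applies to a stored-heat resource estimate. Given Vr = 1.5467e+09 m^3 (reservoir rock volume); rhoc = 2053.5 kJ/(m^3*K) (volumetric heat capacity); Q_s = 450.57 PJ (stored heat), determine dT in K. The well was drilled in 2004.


dT = Q_s * 1e12 / (Vr * rhoc)
dT = 450.57 * 1e12 / (1.5467e+09 * 2053.5)
dT = 141.86 K


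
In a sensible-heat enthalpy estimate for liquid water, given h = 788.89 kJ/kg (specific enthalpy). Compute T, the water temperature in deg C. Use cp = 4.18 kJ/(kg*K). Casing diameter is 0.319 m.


T = h / cp
T = 788.89 / 4.18
T = 188.73 deg C


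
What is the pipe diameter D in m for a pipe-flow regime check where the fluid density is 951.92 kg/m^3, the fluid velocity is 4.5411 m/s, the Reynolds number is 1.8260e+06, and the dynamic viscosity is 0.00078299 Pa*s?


D = Re * mu / (rho * vel)
D = 1.8260e+06 * 0.00078299 / (951.92 * 4.5411)
D = 0.33075 m


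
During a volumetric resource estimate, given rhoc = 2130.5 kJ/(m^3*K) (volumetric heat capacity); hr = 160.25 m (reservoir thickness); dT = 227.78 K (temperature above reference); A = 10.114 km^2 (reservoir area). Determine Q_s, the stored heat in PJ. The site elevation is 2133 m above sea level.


Step 1: Vr = A*1e6*hr = 10.114*1e6*160.25 = 1.620768e+09 m^3
Step 2: Q_s = Vr*rhoc*dT/1e12 = 1.620768e+09*2130.5*227.78/1e12 = 786.53 PJ
Q_s = 786.53 PJ


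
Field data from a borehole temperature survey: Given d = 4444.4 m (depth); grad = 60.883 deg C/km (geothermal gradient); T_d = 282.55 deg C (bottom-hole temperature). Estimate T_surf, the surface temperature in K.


T_surf = T_d - grad * d / 1000
T_surf = 282.55 - 60.883 * 4444.4 / 1000
T_surf = 11.96159 deg C
Convert to K: 11.96159 + 273.15 = 285.11 K
T_surf = 285.11 K


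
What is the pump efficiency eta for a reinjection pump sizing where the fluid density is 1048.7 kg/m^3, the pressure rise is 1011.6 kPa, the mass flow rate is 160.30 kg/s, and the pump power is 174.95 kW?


eta = mdot * dP / (rho * P_pump)
eta = 160.30 * 1011.6 / (1048.7 * 174.95)
eta = 0.88385


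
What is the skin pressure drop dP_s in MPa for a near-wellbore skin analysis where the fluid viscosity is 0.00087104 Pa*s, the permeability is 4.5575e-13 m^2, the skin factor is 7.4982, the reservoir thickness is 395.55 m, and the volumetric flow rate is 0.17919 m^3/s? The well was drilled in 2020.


dP_s = S * q * mu / (2*pi*k*hr) / 1000
dP_s = 7.4982 * 0.17919 * 0.00087104 / (2*pi*4.5575e-13*395.55) / 1000
dP_s = 1033.239 kPa
Convert: 1033.239 kPa * 0.001 = 1.0332 MPa
dP_s = 1.0332 MPa


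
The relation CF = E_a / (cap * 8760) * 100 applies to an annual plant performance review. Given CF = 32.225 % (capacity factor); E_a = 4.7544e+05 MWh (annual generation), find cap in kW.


cap = E_a / (CF/100 * 8760)
cap = 4.7544e+05 / (32.225/100 * 8760)
cap = 168.4219 MW
Convert: 168.4219 MW * 1000.0 = 1.6842e+05 kW
cap = 1.6842e+05 kW


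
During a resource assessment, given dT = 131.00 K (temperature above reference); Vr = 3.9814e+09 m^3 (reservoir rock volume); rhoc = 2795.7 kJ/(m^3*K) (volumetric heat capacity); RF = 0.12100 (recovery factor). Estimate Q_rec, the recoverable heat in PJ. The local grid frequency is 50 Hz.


Step 1: Q_s = Vr*rhoc*dT/1e12 = 3.9814e+09*2795.7*131.0/1e12 = 1458.135 PJ
Step 2: Q_rec = Q_s * RF = 1458.135 * 0.121 = 176.43 PJ
Q_rec = 176.43 PJ


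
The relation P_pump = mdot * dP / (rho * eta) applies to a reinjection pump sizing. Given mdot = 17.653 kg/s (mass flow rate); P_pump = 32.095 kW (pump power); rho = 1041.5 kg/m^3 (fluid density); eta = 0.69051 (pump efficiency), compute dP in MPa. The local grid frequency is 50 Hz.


dP = P_pump * rho * eta / mdot
dP = 32.095 * 1041.5 * 0.69051 / 17.653
dP = 1307.519 kPa
Convert: 1307.519 kPa * 0.001 = 1.3075 MPa
dP = 1.3075 MPa


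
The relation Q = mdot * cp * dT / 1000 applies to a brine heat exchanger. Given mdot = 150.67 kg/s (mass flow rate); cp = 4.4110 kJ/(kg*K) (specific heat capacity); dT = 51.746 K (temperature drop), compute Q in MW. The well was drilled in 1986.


Q = mdot * cp * dT / 1000
Q = 150.67 * 4.4110 * 51.746 / 1000
Q = 34.391 MW


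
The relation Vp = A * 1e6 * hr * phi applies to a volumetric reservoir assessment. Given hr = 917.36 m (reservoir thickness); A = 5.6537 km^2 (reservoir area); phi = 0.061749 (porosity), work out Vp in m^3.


Vp = A * 1e6 * hr * phi
Vp = 5.6537 * 1e6 * 917.36 * 0.061749
Vp = 3.2026e+08 m^3


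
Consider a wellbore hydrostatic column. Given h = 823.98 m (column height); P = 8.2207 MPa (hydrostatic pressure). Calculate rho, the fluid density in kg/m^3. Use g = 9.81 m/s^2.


rho = P * 1e6 / (g * h)
rho = 8.2207 * 1e6 / (9.81 * 823.98)
rho = 1017.0 kg/m^3


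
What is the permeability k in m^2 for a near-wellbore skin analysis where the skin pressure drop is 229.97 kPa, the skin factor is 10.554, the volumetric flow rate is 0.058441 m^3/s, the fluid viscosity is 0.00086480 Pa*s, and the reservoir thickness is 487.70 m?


k = S*q*mu / (2*pi*dP_s*1000*hr)
k = 10.554*0.058441*0.00086480 / (2*pi*229.97*1000*487.70)
k = 7.5691e-13 m^2


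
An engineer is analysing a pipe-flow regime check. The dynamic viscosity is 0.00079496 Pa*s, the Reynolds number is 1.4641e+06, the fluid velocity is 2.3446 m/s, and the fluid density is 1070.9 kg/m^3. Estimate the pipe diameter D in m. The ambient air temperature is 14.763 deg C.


D = Re * mu / (rho * vel)
D = 1.4641e+06 * 0.00079496 / (1070.9 * 2.3446)
D = 0.46355 m


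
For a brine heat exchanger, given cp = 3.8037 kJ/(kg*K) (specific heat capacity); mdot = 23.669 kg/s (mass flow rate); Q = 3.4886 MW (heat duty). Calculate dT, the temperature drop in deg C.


dT = Q * 1000 / (mdot * cp)
dT = 3.4886 * 1000 / (23.669 * 3.8037)
dT = 38.74940 K
Convert (temperature difference, 1 K = 1 deg C): 38.74940 K = 38.74940 deg C
dT = 38.749 deg C


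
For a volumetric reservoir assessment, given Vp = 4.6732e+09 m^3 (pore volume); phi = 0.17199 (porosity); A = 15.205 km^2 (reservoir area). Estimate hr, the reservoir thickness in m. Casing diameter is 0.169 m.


hr = Vp / (A * 1e6 * phi)
hr = 4.6732e+09 / (15.205 * 1e6 * 0.17199)
hr = 1787.0 m


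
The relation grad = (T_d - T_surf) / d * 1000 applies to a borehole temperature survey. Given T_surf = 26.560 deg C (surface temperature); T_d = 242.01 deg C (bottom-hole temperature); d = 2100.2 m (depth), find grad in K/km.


grad = (T_d - T_surf) / d * 1000
grad = (242.01 - 26.560) / 2100.2 * 1000
grad = 102.5855 deg C/km
Convert: 102.5855 deg C/km * 1.0 = 102.59 K/km
grad = 102.59 K/km


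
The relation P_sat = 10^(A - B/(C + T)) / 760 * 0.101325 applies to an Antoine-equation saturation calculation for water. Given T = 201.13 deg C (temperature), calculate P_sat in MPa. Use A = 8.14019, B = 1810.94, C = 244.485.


P_sat = 10^(A - B/(C + T)) / 760 * 0.101325
P_sat = 10^(8.14019 - 1810.94/(244.485 + 201.13)) / 760 * 0.101325
P_sat = 1.5892 MPa


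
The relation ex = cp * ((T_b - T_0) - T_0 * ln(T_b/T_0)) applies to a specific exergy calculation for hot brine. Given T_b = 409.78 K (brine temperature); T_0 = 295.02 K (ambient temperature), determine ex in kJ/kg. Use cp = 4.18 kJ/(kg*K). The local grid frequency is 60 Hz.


ex = cp * ((T_b - T_0) - T_0 * ln(T_b/T_0))
ex = 4.18 * ((409.78 - 295.02) - 295.02 * ln(409.78/295.02))
ex = 74.501 kJ/kg


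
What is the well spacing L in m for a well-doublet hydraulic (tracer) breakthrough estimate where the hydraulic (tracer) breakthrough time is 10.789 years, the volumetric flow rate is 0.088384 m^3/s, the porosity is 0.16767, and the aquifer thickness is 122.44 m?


L = sqrt(t_bt*365.25*86400*3*Qv / (pi*hr*phi))
L = sqrt(10.789*365.25*86400*3*0.088384 / (pi*122.44*0.16767))
L = 1183.1 m


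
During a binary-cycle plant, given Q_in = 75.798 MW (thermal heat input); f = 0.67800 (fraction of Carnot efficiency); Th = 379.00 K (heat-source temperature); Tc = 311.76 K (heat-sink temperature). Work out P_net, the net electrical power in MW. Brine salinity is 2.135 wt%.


Step 1: eta = (1 - Tc/Th)*f = (1 - 311.76/379.0)*0.678 = 0.1202869
Step 2: P_net = eta * Q_in = 0.1202869 * 75.798 = 9.1175 MW
P_net = 9.1175 MW


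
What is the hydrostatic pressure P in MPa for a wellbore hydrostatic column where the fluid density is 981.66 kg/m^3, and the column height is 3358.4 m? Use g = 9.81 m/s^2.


P = rho * g * h / 1e6
P = 981.66 * 9.81 * 3358.4 / 1e6
P = 32.342 MPa


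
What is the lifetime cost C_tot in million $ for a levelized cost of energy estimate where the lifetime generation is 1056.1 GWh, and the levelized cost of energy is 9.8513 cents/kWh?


C_tot = LCOE / 100 * E_tot
C_tot = 9.8513 / 100 * 1056.1
C_tot = 104.04 million $


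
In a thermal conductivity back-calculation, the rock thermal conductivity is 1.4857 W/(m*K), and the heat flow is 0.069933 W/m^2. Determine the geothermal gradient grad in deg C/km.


grad = q / k * 1000
grad = 0.069933 / 1.4857 * 1000
grad = 47.071 deg C/km


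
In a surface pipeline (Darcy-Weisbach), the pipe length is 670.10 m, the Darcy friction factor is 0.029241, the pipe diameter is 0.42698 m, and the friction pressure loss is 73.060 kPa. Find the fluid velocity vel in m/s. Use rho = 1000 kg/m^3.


vel = sqrt(dP*1000*2*D / (f*L*rho))
vel = sqrt(73.060*1000*2*0.42698 / (0.029241*670.10*1000))
vel = 1.7844 m/s


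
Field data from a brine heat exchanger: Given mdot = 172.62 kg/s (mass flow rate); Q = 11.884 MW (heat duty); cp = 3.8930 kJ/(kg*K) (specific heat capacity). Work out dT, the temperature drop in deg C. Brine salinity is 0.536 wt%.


dT = Q * 1000 / (mdot * cp)
dT = 11.884 * 1000 / (172.62 * 3.8930)
dT = 17.68427 K
Convert (temperature difference, 1 K = 1 deg C): 17.68427 K = 17.68427 deg C
dT = 17.684 deg C


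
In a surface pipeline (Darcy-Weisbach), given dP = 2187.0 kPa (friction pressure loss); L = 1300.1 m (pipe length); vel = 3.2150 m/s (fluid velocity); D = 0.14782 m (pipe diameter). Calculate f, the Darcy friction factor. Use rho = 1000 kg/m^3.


f = dP*1000 / ((L/D)*(rho*vel^2/2))
f = 2187.0*1000 / ((1300.1/0.14782)*(1000*3.2150^2/2))
f = 0.048114


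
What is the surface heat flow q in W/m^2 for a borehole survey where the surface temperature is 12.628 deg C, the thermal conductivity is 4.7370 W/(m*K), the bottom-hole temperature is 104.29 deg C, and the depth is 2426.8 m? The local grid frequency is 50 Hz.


Step 1: grad = (T_d - T_surf)/d * 1000 = (104.29 - 12.628)/2426.8 * 1000 = 37.77073 deg C/km
Step 2: q = k * grad / 1000 = 4.737 * 37.77073 / 1000 = 0.17892 W/m^2
q = 0.17892 W/m^2


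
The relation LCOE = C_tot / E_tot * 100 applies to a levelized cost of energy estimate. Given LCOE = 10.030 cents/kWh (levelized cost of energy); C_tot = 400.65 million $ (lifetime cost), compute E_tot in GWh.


E_tot = C_tot / LCOE * 100
E_tot = 400.65 / 10.030 * 100
E_tot = 3994.5 GWh


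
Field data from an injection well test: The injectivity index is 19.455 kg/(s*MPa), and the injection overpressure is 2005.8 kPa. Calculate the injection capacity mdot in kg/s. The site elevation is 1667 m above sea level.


mdot = II * dP / 1000
mdot = 19.455 * 2005.8 / 1000
mdot = 39.023 kg/s


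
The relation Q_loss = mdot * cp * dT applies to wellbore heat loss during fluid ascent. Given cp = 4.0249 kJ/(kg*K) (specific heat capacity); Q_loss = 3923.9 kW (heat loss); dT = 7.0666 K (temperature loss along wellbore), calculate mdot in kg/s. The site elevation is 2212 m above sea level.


mdot = Q_loss / (cp * dT)
mdot = 3923.9 / (4.0249 * 7.0666)
mdot = 137.96 kg/s


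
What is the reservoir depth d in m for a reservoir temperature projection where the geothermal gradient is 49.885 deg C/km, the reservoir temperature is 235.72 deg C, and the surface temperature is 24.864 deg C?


d = (T_res - T_surf) / grad * 1000
d = (235.72 - 24.864) / 49.885 * 1000
d = 4226.8 m


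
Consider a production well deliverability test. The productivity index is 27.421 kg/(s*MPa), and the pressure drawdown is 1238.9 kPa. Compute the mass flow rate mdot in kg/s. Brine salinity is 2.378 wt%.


mdot = PI * dP / 1000
mdot = 27.421 * 1238.9 / 1000
mdot = 33.972 kg/s


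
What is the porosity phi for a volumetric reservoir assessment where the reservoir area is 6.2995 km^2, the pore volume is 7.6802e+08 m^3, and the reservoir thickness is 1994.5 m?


phi = Vp / (A * 1e6 * hr)
phi = 7.6802e+08 / (6.2995 * 1e6 * 1994.5)
phi = 0.061127


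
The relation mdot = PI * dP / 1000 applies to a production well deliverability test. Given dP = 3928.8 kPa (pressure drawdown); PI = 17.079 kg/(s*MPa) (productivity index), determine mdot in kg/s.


mdot = PI * dP / 1000
mdot = 17.079 * 3928.8 / 1000
mdot = 67.100 kg/s


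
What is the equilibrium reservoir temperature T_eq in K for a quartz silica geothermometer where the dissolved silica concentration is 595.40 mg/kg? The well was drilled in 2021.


T_eq = 1309 / (5.19 - log10(SiO2)) - 273.15
T_eq = 1309 / (5.19 - log10(595.40)) - 273.15
T_eq = 268.8361 deg C
Convert to K: 268.8361 + 273.15 = 541.99 K
T_eq = 541.99 K


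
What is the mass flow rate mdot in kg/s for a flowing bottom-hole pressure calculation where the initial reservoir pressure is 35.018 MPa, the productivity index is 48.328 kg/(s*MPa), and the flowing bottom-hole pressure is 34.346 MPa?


mdot = (P_i - P_wf) * PI
mdot = (35.018 - 34.346) * 48.328
mdot = 32.476 kg/s


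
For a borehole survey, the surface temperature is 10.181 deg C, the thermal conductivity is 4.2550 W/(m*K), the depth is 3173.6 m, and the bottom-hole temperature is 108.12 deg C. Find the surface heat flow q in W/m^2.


Step 1: grad = (T_d - T_surf)/d * 1000 = (108.12 - 10.181)/3173.6 * 1000 = 30.86054 deg C/km
Step 2: q = k * grad / 1000 = 4.255 * 30.86054 / 1000 = 0.13131 W/m^2
q = 0.13131 W/m^2
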